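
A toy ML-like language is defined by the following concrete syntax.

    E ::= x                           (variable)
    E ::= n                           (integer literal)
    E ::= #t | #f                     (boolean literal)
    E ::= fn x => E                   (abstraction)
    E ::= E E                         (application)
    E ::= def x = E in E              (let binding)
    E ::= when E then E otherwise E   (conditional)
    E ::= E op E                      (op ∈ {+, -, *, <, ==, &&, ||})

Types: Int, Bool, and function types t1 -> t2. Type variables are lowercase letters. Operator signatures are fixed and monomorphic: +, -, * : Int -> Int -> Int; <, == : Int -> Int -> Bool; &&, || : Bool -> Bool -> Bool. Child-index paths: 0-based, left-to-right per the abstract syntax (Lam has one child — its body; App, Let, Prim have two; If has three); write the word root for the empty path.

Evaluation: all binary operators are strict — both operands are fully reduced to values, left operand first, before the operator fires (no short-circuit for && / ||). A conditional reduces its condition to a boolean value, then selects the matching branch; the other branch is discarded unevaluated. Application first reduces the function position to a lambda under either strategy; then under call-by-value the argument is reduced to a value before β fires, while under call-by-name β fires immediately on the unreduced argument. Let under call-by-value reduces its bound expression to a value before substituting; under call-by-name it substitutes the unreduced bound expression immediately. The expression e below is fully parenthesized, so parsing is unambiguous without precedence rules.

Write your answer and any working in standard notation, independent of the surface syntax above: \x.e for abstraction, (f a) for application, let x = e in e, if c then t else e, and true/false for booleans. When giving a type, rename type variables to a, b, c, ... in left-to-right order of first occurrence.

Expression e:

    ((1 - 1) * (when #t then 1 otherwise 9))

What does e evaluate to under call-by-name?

Derivation:
step 0: ((1 - 1) * (if true then 1 else 9))
step 1: [delta@0] (0 * (if true then 1 else 9))
step 2: [if@1] (0 * 1)
step 3: [delta@root] 0

Answer: 0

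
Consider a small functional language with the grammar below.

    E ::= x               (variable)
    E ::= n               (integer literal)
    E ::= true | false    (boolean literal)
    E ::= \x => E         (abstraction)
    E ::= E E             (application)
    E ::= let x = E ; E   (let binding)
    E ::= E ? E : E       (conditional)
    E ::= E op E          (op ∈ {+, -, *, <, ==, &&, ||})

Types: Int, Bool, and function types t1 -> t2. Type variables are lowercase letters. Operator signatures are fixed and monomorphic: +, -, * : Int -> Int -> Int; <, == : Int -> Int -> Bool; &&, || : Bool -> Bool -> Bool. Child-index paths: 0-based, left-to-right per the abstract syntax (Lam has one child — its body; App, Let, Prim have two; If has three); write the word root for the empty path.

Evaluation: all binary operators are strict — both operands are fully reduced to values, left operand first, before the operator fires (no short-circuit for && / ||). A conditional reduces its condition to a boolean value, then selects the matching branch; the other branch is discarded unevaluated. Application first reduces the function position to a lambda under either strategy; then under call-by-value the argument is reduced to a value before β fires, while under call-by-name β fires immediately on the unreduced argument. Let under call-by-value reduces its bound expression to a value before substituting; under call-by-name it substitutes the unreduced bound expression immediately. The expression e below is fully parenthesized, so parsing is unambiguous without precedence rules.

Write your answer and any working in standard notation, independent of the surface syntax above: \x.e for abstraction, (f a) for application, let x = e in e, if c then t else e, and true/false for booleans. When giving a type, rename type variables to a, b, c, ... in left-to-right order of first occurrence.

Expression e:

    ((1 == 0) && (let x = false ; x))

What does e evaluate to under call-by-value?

Answer: false

Working:
step 0: ((1 == 0) && (let x = false in x))
step 1: [delta@0] (false && (let x = false in x))
step 2: [let@1] (false && false)
step 3: [delta@root] false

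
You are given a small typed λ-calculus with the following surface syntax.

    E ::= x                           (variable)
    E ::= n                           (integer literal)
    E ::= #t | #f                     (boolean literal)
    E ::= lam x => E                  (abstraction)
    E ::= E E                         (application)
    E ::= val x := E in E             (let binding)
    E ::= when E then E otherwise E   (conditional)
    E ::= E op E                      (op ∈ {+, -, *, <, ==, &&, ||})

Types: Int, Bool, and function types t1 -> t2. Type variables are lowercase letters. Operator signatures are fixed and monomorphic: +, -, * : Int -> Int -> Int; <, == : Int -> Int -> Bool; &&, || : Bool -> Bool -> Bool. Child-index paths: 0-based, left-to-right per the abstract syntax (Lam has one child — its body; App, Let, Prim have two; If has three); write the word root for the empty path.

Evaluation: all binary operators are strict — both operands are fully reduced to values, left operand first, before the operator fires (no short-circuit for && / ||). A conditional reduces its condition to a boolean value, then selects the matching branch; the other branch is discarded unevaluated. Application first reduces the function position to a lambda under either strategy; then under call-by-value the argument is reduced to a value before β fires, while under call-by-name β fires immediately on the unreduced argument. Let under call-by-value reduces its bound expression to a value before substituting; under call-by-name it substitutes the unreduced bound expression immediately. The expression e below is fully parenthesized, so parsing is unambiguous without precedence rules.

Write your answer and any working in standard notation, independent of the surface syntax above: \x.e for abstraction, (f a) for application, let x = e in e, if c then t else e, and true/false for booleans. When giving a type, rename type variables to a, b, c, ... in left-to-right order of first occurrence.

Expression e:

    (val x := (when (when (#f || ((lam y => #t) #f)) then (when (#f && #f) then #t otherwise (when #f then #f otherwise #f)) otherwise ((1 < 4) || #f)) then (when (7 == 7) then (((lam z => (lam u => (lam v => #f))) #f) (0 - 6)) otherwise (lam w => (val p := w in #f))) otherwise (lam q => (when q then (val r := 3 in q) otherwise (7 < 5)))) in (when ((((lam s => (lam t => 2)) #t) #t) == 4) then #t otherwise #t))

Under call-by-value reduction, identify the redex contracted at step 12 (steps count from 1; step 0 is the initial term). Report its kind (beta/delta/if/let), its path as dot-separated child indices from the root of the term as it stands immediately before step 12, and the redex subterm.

Trace:
step 0: (let x = (if (if (false || ((\y.true) false)) then (if (false && false) then true else (if false then false else false)) else ((1 < 4) || false)) then (if (7 == 7) then (((\z.(\u.(\v.false))) false) (0 - 6)) else (\w.(let p = w in false))) else (\q.(if q then (let r = 3 in q) else (7 < 5)))) in (if ((((\s.(\t.2)) true) true) == 4) then true else true))
step 1: [beta@0.0.0.1] (let x = (if (if (false || true) then (if (false && false) then true else (if false then false else false)) else ((1 < 4) || false)) then (if (7 == 7) then (((\z.(\u.(\v.false))) false) (0 - 6)) else (\w.(let p = w in false))) else (\q.(if q then (let r = 3 in q) else (7 < 5)))) in (if ((((\s.(\t.2)) true) true) == 4) then true else true))
step 2: [delta@0.0.0] (let x = (if (if true then (if (false && false) then true else (if false then false else false)) else ((1 < 4) || false)) then (if (7 == 7) then (((\z.(\u.(\v.false))) false) (0 - 6)) else (\w.(let p = w in false))) else (\q.(if q then (let r = 3 in q) else (7 < 5)))) in (if ((((\s.(\t.2)) true) true) == 4) then true else true))
step 3: [if@0.0] (let x = (if (if (false && false) then true else (if false then false else false)) then (if (7 == 7) then (((\z.(\u.(\v.false))) false) (0 - 6)) else (\w.(let p = w in false))) else (\q.(if q then (let r = 3 in q) else (7 < 5)))) in (if ((((\s.(\t.2)) true) true) == 4) then true else true))
step 4: [delta@0.0.0] (let x = (if (if false then true else (if false then false else false)) then (if (7 == 7) then (((\z.(\u.(\v.false))) false) (0 - 6)) else (\w.(let p = w in false))) else (\q.(if q then (let r = 3 in q) else (7 < 5)))) in (if ((((\s.(\t.2)) true) true) == 4) then true else true))
step 5: [if@0.0] (let x = (if (if false then false else false) then (if (7 == 7) then (((\z.(\u.(\v.false))) false) (0 - 6)) else (\w.(let p = w in false))) else (\q.(if q then (let r = 3 in q) else (7 < 5)))) in (if ((((\s.(\t.2)) true) true) == 4) then true else true))
step 6: [if@0.0] (let x = (if false then (if (7 == 7) then (((\z.(\u.(\v.false))) false) (0 - 6)) else (\w.(let p = w in false))) else (\q.(if q then (let r = 3 in q) else (7 < 5)))) in (if ((((\s.(\t.2)) true) true) == 4) then true else true))
step 7: [if@0] (let x = (\q.(if q then (let r = 3 in q) else (7 < 5))) in (if ((((\s.(\t.2)) true) true) == 4) then true else true))
step 8: [let@root] (if ((((\s.(\t.2)) true) true) == 4) then true else true)
step 9: [beta@0.0.0] (if (((\t.2) true) == 4) then true else true)
step 10: [beta@0.0] (if (2 == 4) then true else true)
step 11: [delta@0] (if false then true else true)
step 12: [if@root] true

Answer: if at root : (if false then true else true)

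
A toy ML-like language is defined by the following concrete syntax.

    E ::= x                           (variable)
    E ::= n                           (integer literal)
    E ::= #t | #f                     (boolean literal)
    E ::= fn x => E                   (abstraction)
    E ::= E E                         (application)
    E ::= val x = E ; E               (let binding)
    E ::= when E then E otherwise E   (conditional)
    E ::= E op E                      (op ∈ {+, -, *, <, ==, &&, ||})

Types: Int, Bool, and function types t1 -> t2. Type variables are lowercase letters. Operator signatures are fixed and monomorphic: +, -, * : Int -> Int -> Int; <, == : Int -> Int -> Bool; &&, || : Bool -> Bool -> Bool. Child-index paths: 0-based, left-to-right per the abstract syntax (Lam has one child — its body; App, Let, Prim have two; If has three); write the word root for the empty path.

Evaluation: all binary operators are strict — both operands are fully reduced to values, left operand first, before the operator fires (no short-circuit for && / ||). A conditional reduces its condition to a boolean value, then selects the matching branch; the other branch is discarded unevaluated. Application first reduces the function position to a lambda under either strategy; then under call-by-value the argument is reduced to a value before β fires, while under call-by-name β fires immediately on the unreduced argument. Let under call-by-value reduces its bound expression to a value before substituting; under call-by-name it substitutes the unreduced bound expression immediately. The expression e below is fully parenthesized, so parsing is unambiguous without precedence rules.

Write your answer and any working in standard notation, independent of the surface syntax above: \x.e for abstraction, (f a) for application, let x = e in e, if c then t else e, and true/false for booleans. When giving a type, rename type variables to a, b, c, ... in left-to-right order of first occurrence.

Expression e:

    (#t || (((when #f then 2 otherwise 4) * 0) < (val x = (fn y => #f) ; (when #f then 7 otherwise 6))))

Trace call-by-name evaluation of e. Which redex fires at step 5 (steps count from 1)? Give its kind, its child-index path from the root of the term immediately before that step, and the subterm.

Working:
step 0: (true || (((if false then 2 else 4) * 0) < (let x = (\y.false) in (if false then 7 else 6))))
step 1: [if@1.0.0] (true || ((4 * 0) < (let x = (\y.false) in (if false then 7 else 6))))
step 2: [delta@1.0] (true || (0 < (let x = (\y.false) in (if false then 7 else 6))))
step 3: [let@1.1] (true || (0 < (if false then 7 else 6)))
step 4: [if@1.1] (true || (0 < 6))
step 5: [delta@1] (true || true)

Answer: delta at 1 : (0 < 6)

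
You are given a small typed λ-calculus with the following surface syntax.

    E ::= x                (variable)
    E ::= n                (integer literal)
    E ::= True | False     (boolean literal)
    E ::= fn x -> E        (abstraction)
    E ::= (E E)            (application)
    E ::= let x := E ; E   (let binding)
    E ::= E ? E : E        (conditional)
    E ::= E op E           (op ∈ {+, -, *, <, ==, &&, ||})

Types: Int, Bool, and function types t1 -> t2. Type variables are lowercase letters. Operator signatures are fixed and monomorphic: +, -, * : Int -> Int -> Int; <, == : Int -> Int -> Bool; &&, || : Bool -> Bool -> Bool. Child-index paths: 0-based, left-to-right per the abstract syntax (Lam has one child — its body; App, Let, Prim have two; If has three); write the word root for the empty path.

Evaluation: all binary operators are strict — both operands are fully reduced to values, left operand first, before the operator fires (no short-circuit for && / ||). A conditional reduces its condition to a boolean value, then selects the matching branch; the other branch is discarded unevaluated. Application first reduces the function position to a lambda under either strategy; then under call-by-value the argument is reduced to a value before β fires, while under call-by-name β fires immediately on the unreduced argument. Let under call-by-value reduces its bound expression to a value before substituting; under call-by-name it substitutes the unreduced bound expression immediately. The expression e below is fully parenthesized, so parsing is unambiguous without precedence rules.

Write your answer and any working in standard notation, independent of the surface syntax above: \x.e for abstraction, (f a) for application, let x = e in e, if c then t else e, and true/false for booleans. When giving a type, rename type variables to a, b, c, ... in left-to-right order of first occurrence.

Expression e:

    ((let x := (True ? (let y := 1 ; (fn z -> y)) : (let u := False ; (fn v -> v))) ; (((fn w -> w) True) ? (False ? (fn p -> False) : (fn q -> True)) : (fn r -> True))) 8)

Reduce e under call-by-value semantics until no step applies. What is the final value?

Answer: true

Trace:
step 0: ((let x = (if true then (let y = 1 in (\z.y)) else (let u = false in (\v.v))) in (if ((\w.w) true) then (if false then (\p.false) else (\q.true)) else (\r.true))) 8)
step 1: [if@0.0] ((let x = (let y = 1 in (\z.y)) in (if ((\w.w) true) then (if false then (\p.false) else (\q.true)) else (\r.true))) 8)
step 2: [let@0.0] ((let x = (\z.1) in (if ((\w.w) true) then (if false then (\p.false) else (\q.true)) else (\r.true))) 8)
step 3: [let@0] ((if ((\w.w) true) then (if false then (\p.false) else (\q.true)) else (\r.true)) 8)
step 4: [beta@0.0] ((if true then (if false then (\p.false) else (\q.true)) else (\r.true)) 8)
step 5: [if@0] ((if false then (\p.false) else (\q.true)) 8)
step 6: [if@0] ((\q.true) 8)
step 7: [beta@root] true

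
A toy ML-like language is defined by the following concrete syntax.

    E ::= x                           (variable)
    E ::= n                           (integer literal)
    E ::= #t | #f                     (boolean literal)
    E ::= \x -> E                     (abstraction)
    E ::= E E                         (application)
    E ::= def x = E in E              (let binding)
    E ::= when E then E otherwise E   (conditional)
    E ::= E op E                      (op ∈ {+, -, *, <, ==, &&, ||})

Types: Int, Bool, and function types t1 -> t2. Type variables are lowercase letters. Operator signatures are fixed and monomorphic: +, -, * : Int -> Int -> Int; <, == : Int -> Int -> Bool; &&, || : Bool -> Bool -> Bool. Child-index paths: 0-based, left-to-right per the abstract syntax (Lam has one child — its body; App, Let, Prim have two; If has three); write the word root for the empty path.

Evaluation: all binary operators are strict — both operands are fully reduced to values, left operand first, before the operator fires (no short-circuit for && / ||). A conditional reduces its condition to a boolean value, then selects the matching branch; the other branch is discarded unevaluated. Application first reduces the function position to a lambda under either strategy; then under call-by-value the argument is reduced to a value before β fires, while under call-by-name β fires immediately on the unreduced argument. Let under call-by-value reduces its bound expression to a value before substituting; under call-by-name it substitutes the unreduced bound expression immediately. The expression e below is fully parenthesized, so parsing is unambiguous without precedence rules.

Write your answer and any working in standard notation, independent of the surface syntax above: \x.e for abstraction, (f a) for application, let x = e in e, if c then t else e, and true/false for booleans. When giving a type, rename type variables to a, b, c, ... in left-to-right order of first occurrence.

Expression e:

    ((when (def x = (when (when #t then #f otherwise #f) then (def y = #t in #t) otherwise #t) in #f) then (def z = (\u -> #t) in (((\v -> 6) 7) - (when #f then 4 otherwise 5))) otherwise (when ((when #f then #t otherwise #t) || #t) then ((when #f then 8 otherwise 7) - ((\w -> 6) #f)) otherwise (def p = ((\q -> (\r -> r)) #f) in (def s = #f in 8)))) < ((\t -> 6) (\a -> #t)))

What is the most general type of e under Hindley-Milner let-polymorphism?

Derivation:
  unify Bool ~ Bool
  unify Bool ~ Bool
  unify Bool ~ Bool
let y : Bool
  unify Bool ~ Bool
let x : Bool
  unify Bool ~ Bool
\u._ : a -> Bool
let z : forall. a -> Bool
\v._ : b -> Int
  unify b -> Int ~ Int -> c
  unify b ~ Int
  unify Int ~ c
_ _ : Int
  unify Int ~ Int
  unify Bool ~ Bool
  unify Int ~ Int
  unify Int ~ Int
  unify Bool ~ Bool
  unify Bool ~ Bool
  unify Bool ~ Bool
  unify Bool ~ Bool
  unify Bool ~ Bool
  unify Bool ~ Bool
  unify Int ~ Int
  unify Int ~ Int
\w._ : d -> Int
  unify d -> Int ~ Bool -> e
  unify d ~ Bool
  unify Int ~ e
_ _ : Int
  unify Int ~ Int
r : g
\r._ : g -> g
\q._ : f -> g -> g
  unify f -> g -> g ~ Bool -> h
  unify f ~ Bool
  unify g -> g ~ h
_ _ : g -> g
let p : forall. g -> g
let s : Bool
  unify Int ~ Int
  unify Int ~ Int
  unify Int ~ Int
\t._ : i -> Int
\a._ : j -> Bool
  unify i -> Int ~ (j -> Bool) -> k
  unify i ~ j -> Bool
  unify Int ~ k
_ _ : Int
  unify Int ~ Int

Answer: Bool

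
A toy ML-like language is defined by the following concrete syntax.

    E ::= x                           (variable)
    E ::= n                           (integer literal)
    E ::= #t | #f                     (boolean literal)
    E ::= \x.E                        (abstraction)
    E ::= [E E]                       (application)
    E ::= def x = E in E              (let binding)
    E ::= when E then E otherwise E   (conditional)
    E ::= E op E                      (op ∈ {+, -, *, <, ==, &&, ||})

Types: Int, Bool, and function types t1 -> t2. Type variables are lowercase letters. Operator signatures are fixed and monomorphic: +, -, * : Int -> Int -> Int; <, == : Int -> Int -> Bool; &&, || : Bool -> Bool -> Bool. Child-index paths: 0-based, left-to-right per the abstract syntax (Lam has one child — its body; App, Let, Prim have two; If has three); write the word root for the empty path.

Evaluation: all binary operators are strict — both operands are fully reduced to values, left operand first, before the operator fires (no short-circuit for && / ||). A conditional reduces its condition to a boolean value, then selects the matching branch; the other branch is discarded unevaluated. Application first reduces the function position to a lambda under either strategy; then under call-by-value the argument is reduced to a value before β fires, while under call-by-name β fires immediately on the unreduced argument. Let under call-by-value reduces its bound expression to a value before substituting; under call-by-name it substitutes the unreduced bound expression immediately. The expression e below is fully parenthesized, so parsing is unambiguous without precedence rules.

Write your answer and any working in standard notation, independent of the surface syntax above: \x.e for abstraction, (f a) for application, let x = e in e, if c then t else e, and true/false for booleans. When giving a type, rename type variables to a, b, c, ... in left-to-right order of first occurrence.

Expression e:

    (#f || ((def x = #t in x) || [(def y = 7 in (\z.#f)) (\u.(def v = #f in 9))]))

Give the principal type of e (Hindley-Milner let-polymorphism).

Working:
  unify Bool ~ Bool
let x : Bool
x : Bool
  unify Bool ~ Bool
let y : Int
\z._ : a -> Bool
let v : Bool
\u._ : b -> Int
  unify a -> Bool ~ (b -> Int) -> c
  unify a ~ b -> Int
  unify Bool ~ c
_ _ : Bool
  unify Bool ~ Bool
  unify Bool ~ Bool

Answer: Bool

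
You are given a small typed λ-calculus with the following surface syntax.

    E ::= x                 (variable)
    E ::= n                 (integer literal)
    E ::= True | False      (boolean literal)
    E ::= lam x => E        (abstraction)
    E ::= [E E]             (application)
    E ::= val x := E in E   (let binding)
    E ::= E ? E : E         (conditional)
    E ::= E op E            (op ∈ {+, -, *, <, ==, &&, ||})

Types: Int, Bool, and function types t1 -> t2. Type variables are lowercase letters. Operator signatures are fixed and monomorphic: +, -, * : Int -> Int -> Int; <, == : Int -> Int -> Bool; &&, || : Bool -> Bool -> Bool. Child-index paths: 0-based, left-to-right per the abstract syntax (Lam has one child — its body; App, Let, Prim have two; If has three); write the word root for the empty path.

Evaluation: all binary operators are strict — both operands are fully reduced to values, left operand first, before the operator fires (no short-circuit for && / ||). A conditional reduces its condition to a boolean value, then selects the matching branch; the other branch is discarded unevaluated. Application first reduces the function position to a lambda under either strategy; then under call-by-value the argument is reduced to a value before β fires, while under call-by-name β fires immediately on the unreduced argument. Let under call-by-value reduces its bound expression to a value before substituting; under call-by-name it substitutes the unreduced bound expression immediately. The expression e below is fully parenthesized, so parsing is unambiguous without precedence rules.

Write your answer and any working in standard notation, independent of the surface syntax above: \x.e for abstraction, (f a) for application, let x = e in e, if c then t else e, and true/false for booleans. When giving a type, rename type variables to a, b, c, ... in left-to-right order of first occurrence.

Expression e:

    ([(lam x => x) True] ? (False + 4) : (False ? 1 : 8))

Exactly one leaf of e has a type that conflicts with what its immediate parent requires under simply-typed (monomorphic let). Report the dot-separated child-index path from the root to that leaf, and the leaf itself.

Answer: 1.0 : false

Derivation:
x : a
\x._ : a -> a
  unify a -> a ~ Bool -> b
  unify a ~ Bool
  unify Bool ~ b
_ _ : Bool
  unify Bool ~ Bool
  unify Bool ~ Int
  FAIL: mismatch Bool ~ Int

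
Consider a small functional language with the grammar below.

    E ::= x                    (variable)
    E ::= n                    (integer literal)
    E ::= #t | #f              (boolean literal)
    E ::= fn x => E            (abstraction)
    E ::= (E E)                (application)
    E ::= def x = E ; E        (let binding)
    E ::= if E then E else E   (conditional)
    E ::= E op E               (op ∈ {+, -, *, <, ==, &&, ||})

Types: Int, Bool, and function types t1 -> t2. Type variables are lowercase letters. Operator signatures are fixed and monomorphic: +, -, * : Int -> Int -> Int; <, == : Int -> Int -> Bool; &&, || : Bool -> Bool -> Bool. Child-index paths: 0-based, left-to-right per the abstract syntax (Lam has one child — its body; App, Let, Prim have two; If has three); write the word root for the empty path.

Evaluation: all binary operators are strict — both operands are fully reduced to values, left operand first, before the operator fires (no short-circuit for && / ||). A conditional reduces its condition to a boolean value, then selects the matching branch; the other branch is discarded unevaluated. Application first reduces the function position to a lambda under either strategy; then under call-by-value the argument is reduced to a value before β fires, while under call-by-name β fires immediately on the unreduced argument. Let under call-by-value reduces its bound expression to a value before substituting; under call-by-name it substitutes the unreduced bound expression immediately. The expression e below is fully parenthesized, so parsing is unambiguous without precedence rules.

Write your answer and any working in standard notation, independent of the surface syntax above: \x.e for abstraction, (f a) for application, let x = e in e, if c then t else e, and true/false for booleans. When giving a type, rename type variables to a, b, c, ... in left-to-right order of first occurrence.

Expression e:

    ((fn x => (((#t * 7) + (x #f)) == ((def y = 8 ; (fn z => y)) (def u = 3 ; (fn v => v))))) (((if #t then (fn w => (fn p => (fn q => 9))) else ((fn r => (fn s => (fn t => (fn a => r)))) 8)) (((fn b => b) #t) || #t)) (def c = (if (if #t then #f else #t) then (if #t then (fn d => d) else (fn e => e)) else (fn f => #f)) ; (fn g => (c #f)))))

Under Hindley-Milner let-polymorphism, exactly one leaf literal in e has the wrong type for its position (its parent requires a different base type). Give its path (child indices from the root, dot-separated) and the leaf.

Answer: 0.0.0.0.0 : true

Derivation:
  unify Bool ~ Int
  FAIL: mismatch Bool ~ Int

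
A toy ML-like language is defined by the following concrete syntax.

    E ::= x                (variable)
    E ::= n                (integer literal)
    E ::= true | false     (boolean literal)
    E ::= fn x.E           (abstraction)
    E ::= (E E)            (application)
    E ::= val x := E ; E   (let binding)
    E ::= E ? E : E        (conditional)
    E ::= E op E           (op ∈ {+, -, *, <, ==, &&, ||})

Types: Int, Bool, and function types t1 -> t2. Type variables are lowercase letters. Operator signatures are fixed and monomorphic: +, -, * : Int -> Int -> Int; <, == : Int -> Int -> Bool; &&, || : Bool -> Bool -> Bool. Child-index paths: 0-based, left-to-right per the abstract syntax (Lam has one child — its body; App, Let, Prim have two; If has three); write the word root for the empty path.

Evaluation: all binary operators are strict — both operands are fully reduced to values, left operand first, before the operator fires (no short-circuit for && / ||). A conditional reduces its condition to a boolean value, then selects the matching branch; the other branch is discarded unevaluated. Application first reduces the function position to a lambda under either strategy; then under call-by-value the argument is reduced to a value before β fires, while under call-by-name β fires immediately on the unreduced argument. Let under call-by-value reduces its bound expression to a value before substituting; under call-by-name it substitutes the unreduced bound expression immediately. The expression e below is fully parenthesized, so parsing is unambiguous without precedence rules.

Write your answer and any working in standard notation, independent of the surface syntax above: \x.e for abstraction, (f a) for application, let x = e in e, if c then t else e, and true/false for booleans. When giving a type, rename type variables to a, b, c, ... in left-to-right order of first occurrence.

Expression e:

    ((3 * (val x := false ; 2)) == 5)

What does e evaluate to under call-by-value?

Derivation:
step 0: ((3 * (let x = false in 2)) == 5)
step 1: [let@0.1] ((3 * 2) == 5)
step 2: [delta@0] (6 == 5)
step 3: [delta@root] false

Answer: false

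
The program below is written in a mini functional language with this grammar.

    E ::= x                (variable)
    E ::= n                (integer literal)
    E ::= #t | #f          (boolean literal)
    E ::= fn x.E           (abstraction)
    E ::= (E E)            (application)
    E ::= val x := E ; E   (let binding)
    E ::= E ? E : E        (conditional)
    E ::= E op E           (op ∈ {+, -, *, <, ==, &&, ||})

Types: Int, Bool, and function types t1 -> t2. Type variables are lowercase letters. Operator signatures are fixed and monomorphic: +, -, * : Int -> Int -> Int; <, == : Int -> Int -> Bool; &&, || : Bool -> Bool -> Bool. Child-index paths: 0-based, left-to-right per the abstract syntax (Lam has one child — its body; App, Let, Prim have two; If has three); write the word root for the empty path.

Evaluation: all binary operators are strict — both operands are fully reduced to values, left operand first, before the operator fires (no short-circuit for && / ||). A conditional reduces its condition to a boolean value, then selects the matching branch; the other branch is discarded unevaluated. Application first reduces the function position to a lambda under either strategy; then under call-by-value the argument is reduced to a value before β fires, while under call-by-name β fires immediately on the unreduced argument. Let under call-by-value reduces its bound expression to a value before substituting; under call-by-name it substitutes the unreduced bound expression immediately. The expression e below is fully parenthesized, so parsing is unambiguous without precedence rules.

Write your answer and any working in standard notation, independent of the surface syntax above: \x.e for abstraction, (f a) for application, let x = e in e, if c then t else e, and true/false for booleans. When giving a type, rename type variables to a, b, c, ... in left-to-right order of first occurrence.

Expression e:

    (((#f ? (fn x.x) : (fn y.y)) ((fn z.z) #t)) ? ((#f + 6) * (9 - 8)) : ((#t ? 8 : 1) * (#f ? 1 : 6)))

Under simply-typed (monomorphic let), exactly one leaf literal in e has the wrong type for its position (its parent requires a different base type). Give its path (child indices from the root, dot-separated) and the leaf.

Answer: 1.0.0 : false

Working:
  unify Bool ~ Bool
x : a
\x._ : a -> a
y : b
\y._ : b -> b
  unify a -> a ~ b -> b
  unify a ~ b
  unify b ~ b
z : c
\z._ : c -> c
  unify c -> c ~ Bool -> d
  unify c ~ Bool
  unify Bool ~ d
_ _ : Bool
  unify b -> b ~ Bool -> e
  unify b ~ Bool
  unify Bool ~ e
_ _ : Bool
  unify Bool ~ Bool
  unify Bool ~ Int
  FAIL: mismatch Bool ~ Int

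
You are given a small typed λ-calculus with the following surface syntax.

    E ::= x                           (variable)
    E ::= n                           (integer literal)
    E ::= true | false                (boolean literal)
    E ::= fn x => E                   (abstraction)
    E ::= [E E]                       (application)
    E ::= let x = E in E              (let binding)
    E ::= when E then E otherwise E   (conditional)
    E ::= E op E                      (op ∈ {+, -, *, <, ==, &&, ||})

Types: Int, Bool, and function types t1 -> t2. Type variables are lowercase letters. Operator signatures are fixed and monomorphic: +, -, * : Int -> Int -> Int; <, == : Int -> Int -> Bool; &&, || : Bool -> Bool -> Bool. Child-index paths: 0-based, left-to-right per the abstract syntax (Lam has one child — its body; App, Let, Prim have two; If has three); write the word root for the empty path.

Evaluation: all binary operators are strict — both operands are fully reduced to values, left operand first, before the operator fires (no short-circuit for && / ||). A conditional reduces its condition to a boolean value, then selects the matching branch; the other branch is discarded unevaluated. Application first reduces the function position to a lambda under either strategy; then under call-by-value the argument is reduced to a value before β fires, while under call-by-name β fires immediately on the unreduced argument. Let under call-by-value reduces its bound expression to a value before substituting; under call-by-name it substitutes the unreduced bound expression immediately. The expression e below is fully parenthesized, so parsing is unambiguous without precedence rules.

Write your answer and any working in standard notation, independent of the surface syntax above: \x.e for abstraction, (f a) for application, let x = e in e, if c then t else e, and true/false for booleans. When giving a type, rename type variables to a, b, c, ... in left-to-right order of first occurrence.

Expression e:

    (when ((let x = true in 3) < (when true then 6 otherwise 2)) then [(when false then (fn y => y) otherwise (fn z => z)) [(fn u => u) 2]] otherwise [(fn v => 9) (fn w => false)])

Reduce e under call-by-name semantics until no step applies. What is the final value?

Answer: 2

Working:
step 0: (if ((let x = true in 3) < (if true then 6 else 2)) then ((if false then (\y.y) else (\z.z)) ((\u.u) 2)) else ((\v.9) (\w.false)))
step 1: [let@0.0] (if (3 < (if true then 6 else 2)) then ((if false then (\y.y) else (\z.z)) ((\u.u) 2)) else ((\v.9) (\w.false)))
step 2: [if@0.1] (if (3 < 6) then ((if false then (\y.y) else (\z.z)) ((\u.u) 2)) else ((\v.9) (\w.false)))
step 3: [delta@0] (if true then ((if false then (\y.y) else (\z.z)) ((\u.u) 2)) else ((\v.9) (\w.false)))
step 4: [if@root] ((if false then (\y.y) else (\z.z)) ((\u.u) 2))
step 5: [if@0] ((\z.z) ((\u.u) 2))
step 6: [beta@root] ((\u.u) 2)
step 7: [beta@root] 2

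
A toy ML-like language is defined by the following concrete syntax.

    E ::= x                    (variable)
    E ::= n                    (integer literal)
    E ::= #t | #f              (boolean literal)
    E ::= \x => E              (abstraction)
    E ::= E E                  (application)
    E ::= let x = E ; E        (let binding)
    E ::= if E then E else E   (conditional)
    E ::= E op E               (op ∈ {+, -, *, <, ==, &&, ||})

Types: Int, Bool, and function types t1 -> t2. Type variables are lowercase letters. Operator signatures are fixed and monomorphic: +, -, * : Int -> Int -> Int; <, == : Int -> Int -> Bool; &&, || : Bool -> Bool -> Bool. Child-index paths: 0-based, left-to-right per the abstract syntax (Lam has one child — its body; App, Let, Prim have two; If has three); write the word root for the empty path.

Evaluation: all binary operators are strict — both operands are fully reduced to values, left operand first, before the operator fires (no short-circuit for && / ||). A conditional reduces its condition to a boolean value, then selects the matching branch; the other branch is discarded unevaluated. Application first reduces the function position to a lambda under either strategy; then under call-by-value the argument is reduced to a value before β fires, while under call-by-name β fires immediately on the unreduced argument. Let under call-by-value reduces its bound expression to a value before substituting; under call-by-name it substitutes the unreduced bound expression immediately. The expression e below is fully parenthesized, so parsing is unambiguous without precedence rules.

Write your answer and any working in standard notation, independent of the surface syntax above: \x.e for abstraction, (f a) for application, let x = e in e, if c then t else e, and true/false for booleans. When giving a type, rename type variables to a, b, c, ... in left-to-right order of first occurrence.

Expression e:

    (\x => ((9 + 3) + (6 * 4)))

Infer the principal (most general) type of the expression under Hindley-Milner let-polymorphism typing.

Answer: a -> Int

Derivation:
  unify Int ~ Int
  unify Int ~ Int
  unify Int ~ Int
  unify Int ~ Int
  unify Int ~ Int
  unify Int ~ Int
\x._ : a -> Int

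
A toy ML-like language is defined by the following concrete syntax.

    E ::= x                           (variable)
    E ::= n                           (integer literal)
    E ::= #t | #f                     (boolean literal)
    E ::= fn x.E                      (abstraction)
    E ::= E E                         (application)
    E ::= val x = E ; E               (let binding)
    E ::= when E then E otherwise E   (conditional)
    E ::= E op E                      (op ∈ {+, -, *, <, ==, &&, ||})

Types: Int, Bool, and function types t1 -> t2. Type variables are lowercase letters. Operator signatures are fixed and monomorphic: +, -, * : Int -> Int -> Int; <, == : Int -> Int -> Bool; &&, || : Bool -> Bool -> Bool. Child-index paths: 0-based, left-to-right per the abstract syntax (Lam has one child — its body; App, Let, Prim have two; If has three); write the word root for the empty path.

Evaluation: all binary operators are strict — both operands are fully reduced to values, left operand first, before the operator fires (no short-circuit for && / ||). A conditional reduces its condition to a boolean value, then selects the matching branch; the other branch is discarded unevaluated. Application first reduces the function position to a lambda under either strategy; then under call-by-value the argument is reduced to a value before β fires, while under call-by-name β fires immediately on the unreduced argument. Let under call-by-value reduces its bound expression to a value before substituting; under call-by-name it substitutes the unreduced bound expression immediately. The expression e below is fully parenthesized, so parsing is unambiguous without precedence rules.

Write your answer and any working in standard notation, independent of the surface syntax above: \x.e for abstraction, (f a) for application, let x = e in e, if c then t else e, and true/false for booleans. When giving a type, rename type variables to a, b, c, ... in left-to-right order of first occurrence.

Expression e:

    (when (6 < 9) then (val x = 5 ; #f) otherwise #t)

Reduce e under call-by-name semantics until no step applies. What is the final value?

Answer: false

Trace:
step 0: (if (6 < 9) then (let x = 5 in false) else true)
step 1: [delta@0] (if true then (let x = 5 in false) else true)
step 2: [if@root] (let x = 5 in false)
step 3: [let@root] false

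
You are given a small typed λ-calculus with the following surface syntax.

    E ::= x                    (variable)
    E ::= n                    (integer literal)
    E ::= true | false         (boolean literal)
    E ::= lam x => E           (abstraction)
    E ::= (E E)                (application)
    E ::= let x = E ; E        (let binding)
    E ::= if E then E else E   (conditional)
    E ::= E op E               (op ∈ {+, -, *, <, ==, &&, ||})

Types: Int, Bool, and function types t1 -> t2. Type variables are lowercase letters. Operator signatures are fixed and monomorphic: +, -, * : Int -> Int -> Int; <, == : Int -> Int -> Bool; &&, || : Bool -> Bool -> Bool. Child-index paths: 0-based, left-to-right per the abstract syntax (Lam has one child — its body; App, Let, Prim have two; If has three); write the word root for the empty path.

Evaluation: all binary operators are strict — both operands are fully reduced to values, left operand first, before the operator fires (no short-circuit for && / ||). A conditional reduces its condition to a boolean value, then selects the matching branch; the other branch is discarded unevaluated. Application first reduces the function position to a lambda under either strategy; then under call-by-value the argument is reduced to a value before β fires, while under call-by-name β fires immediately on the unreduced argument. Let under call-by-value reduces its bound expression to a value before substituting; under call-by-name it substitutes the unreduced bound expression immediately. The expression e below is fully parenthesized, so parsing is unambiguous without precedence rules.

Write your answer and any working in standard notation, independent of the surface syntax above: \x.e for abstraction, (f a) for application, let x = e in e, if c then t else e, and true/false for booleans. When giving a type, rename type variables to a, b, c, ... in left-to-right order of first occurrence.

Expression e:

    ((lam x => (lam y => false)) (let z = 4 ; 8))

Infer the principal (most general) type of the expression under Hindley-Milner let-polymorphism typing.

Derivation:
\y._ : b -> Bool
\x._ : a -> b -> Bool
let z : Int
  unify a -> b -> Bool ~ Int -> c
  unify a ~ Int
  unify b -> Bool ~ c
_ _ : b -> Bool

Answer: a -> Bool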